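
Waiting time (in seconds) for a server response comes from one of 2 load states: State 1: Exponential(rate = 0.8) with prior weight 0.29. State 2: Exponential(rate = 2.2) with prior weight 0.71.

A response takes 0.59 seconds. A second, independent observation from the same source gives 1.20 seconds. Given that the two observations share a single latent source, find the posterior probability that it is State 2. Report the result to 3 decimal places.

The responsibility of component k is w_k f_k(x) divided by Σ_j w_j f_j(x).
Since both observations come from the same component, the likelihood for component k is f_k(x₁)·f_k(x₂).
  p_1 = [0.499003] × [0.306314] = 0.152852
  p_2 = [0.60077] × [0.156995] = 0.0943178
Multiply by the mixture weights:
  w_1·p_1 = 0.29 × 0.152852 = 0.044327
  w_2·p_2 = 0.71 × 0.0943178 = 0.0669656
Evidence: 0.044327 + 0.0669656 = 0.111293
So the posterior for State 2 is 0.0669656 / 0.111293 ≈ 0.602.

0.602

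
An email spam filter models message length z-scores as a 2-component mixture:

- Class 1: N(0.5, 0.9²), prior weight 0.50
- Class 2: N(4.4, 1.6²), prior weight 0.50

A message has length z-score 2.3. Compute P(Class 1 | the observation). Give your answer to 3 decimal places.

Posterior ∝ prior × likelihood, so P(k | x) ∝ π_k f_k(x); normalise over all components.
Normal densities:
  L_1 = (1/(0.9·√(2π)))·exp(−(2.3−0.5)²/(2·0.9²)) = 0.443269·exp(-2.00000) = 0.05999
  L_2 = (1/(1.6·√(2π)))·exp(−(2.3−4.4)²/(2·1.6²)) = 0.249339·exp(-0.86133) = 0.105371
Weight by the priors:
  π_1·L_1 = 0.50 × 0.05999 = 0.029995
  π_2·L_2 = 0.50 × 0.105371 = 0.0526854
Sum: 0.029995 + 0.0526854 = 0.0826804
P(Class 1 | data) ≈ 0.363

0.363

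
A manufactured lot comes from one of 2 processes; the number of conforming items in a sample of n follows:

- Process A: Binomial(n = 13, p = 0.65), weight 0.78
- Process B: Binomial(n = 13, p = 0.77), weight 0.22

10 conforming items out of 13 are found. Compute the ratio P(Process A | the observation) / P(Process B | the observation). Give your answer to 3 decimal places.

Posterior odds = (P(Z=i) f_i(x)) / (P(Z=j) f_j(x)); the normalising sum cancels.
Binomial probabilities:
  L_A = 0.165084
  L_B = 0.254951
Odds = (0.78/0.22) × (0.165084/0.254951) = 3.54545 × 0.647511 ≈ 2.296

2.296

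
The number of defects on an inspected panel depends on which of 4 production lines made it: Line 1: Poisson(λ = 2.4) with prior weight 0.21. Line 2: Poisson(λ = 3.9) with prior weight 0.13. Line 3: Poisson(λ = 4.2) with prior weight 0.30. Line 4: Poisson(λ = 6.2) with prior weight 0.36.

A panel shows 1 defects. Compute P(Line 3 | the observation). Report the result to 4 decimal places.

0.2379

Apply Bayes' rule: the posterior for each component is proportional to its prior times its likelihood at x.
Poisson probabilities:
  p_1 = e^(−2.4)·2.4^1/1! = 0.217723
  p_2 = e^(−3.9)·3.9^1/1! = 0.0789435
  p_3 = e^(−4.2)·4.2^1/1! = 0.0629814
  p_4 = e^(−6.2)·6.2^1/1! = 0.0125825
Prior × likelihood for each component:
  P(Z=1)·p_1 = 0.21 × 0.217723 = 0.0457218
  P(Z=2)·p_2 = 0.13 × 0.0789435 = 0.0102626
  P(Z=3)·p_3 = 0.30 × 0.0629814 = 0.0188944
  P(Z=4)·p_4 = 0.36 × 0.0125825 = 0.00452969
Sum: 0.0457218 + 0.0102626 + 0.0188944 + 0.00452969 = 0.0794086
So the posterior for Line 3 is 0.0188944 / 0.0794086 ≈ 0.2379.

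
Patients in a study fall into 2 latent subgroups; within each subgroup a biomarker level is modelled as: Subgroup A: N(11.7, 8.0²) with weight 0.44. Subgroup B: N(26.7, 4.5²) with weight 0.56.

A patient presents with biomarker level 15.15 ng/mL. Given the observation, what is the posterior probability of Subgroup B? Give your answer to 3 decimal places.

0.084

Apply Bayes' rule: the posterior for each component is proportional to its prior times its likelihood at x.
Evaluate each component's likelihood at the observed value:
  p_A = (1/(8.0·√(2π)))·exp(−(15.15−11.7)²/(2·8.0²)) = 0.049868·exp(-0.09299) = 0.0454397
  p_B = (1/(4.5·√(2π)))·exp(−(15.15−26.7)²/(2·4.5²)) = 0.088654·exp(-3.29389) = 0.00328988
Prior × likelihood for each component:
  π_A·p_A = 0.44 × 0.0454397 = 0.0199935
  π_B·p_B = 0.56 × 0.00328988 = 0.00184233
Denominator: 0.0199935 + 0.00184233 = 0.0218358
P(Subgroup B | data) = 0.00184233 / 0.0218358 ≈ 0.084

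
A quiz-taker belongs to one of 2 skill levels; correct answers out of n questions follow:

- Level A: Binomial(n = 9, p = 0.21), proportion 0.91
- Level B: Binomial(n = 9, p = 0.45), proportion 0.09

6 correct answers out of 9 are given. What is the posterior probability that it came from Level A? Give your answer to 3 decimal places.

The responsibility of component k is P(Z=k) f_k(x) divided by Σ_j P(Z=j) f_j(x).
Binomial probabilities:
  f_A = C(9,6)·0.21^6·0.79^3 = 84·8.57661e-05·0.493039 = 0.00355203
  f_B = C(9,6)·0.45^6·0.55^3 = 84·0.00830377·0.166375 = 0.116049
Prior × likelihood for each component:
  P(Z=A)·f_A = 0.91 × 0.00355203 = 0.00323235
  P(Z=B)·f_B = 0.09 × 0.116049 = 0.0104444
Marginal: 0.00323235 + 0.0104444 = 0.0136768
So the posterior for Level A is 0.00323235 / 0.0136768 ≈ 0.236.

0.236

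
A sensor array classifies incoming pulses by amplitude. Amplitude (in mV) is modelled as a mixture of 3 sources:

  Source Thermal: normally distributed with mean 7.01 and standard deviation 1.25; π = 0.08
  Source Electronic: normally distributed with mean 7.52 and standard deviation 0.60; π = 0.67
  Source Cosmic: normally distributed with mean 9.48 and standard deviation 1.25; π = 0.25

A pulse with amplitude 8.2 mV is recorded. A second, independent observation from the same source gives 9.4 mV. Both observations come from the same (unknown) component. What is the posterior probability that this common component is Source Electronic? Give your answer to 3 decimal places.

0.068

P(component k | x) = π_k·f_k(x) / marginal(x), where marginal(x) = Σ_j π_j·f_j(x).
Since both observations come from the same component, the likelihood for component k is f_k(x₁)·f_k(x₂).
  L_Thermal = [(1/(1.25·√(2π)))·exp(−(8.2−7.01)²/(2·1.25²)) = 0.319154·exp(-0.45315) = 0.202861] × [0.0513057] = 0.0104079
  L_Electronic = [(1/(0.60·√(2π)))·exp(−(8.2−7.52)²/(2·0.60²)) = 0.664904·exp(-0.64222) = 0.34982] × [0.00490745] = 0.00171672
  L_Cosmic = [(1/(1.25·√(2π)))·exp(−(8.2−9.48)²/(2·1.25²)) = 0.319154·exp(-0.52429) = 0.188932] × [0.318501] = 0.0601749
Multiply by the mixture weights:
  π_Thermal·L_Thermal = 0.08 × 0.0104079 = 0.000832634
  π_Electronic·L_Electronic = 0.67 × 0.00171672 = 0.00115021
  π_Cosmic·L_Cosmic = 0.25 × 0.0601749 = 0.0150437
Normaliser: 0.000832634 + 0.00115021 + 0.0150437 = 0.0170266
Responsibility of Source Electronic: 0.00115021 / 0.0170266 ≈ 0.068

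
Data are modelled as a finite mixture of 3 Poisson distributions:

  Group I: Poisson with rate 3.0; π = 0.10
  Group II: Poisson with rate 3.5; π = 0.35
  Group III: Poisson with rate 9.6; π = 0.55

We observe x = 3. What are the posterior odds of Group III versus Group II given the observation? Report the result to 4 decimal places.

Since P(k|x) ∝ π_k f_k(x), the posterior odds are π_i f_i(x) / (π_j f_j(x)).
Evaluate each component's likelihood at the observed value:
  p_I = 0.224042
  p_II = 0.215785
  p_III = 0.00998701
0.00549285 / 0.0755249 ≈ 0.0727

0.0727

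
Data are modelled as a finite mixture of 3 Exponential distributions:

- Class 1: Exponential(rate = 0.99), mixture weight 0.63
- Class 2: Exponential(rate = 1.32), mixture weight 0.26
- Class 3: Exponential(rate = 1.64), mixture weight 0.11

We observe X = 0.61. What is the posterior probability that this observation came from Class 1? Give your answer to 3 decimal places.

Apply Bayes' rule: the posterior for each component is proportional to its prior times its likelihood at x.
Exponential densities:
  p_1 = 0.541209
  p_2 = 0.590038
  p_3 = 0.603081
Unnormalised posteriors:
  π_1·p_1 = 0.63 × 0.541209 = 0.340961
  π_2·p_2 = 0.26 × 0.590038 = 0.15341
  π_3·p_3 = 0.11 × 0.603081 = 0.0663389
Normaliser: 0.340961 + 0.15341 + 0.0663389 = 0.56071
P(Class 1 | x) = 0.340961 / 0.56071 ≈ 0.608

0.608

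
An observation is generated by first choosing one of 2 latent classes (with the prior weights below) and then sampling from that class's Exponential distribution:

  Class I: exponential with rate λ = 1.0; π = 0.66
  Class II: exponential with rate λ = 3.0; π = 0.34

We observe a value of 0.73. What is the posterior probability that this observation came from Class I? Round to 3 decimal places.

P(component k | x) = w_k·f_k(x) / marginal(x), where marginal(x) = Σ_j w_j·f_j(x).
Exponential densities:
  L_I = 1.0·e^(−1.0·0.73) = 1.0·e^(−0.7300) = 0.481909
  L_II = 3.0·e^(−3.0·0.73) = 3.0·e^(−2.1900) = 0.33575
Unnormalised posteriors:
  w_I·L_I = 0.66 × 0.481909 = 0.31806
  w_II·L_II = 0.34 × 0.33575 = 0.114155
Evidence: 0.31806 + 0.114155 = 0.432215
P(Class I | x) = 0.31806 / 0.432215 ≈ 0.736

0.736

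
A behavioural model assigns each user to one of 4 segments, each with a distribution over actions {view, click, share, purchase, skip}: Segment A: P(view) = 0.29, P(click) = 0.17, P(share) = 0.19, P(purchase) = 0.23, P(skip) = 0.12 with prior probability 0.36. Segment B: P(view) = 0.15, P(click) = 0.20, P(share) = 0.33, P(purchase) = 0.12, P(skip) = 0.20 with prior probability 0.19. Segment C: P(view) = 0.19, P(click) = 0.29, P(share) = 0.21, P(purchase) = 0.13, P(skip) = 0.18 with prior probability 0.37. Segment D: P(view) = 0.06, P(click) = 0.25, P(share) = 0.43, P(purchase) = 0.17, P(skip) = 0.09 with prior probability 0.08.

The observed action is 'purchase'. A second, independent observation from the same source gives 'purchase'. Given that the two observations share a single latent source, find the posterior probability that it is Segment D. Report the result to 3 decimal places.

0.076

The responsibility of component k is P(Z=k) f_k(x) divided by Σ_j P(Z=j) f_j(x).
Since both observations come from the same component, the likelihood for component k is f_k(x₁)·f_k(x₂).
  L_A = [0.23] × [0.23] = 0.0529
  L_B = [0.12] × [0.12] = 0.0144
  L_C = [0.13] × [0.13] = 0.0169
  L_D = [0.17] × [0.17] = 0.0289
Weight by the priors:
  P(Z=A)·L_A = 0.36 × 0.0529 = 0.019044
  P(Z=B)·L_B = 0.19 × 0.0144 = 0.002736
  P(Z=C)·L_C = 0.37 × 0.0169 = 0.006253
  P(Z=D)·L_D = 0.08 × 0.0289 = 0.002312
Denominator: 0.019044 + 0.002736 + 0.006253 + 0.002312 = 0.030345
P(Segment D | x) ≈ 0.076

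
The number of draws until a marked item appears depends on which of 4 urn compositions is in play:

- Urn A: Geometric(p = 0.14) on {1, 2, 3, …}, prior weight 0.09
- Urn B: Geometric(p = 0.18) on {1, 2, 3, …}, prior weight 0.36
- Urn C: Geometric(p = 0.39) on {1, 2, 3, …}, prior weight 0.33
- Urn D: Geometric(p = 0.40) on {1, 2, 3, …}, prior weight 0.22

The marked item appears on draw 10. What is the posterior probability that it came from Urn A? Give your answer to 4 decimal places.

By Bayes' theorem, P(k | x) = π_k f_k(x) / Σ_j π_j f_j(x).
Evaluate each component's likelihood at the observed value:
  f_A = 0.14·(1−0.14)^9 = 0.14·0.257327 = 0.0360258
  f_B = 0.18·(1−0.18)^9 = 0.18·0.16762 = 0.0301715
  f_C = 0.39·(1−0.39)^9 = 0.39·0.0116941 = 0.00456072
  f_D = 0.40·(1−0.40)^9 = 0.40·0.0100777 = 0.00403108
Prior × likelihood for each component:
  π_A·f_A = 0.09 × 0.0360258 = 0.00324233
  π_B·f_B = 0.36 × 0.0301715 = 0.0108617
  π_C·f_C = 0.33 × 0.00456072 = 0.00150504
  π_D·f_D = 0.22 × 0.00403108 = 0.000886837
Marginal: 0.00324233 + 0.0108617 + 0.00150504 + 0.000886837 = 0.0164959
P(Urn A | x) ≈ 0.1966

0.1966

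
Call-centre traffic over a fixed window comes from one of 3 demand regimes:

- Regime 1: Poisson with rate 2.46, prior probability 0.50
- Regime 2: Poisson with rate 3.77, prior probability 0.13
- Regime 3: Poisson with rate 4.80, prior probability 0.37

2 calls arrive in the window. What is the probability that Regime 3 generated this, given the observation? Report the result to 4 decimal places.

0.1890

Posterior ∝ prior × likelihood, so P(k | x) ∝ π_k f_k(x); normalise over all components.
Component likelihoods at x = 2 calls:
  p_1 = e^(−2.46)·2.46^2/2! = 0.258509
  p_2 = e^(−3.77)·3.77^2/2! = 0.163818
  p_3 = e^(−4.80)·4.80^2/2! = 0.0948067
Multiply by the mixture weights:
  π_1·p_1 = 0.50 × 0.258509 = 0.129255
  π_2·p_2 = 0.13 × 0.163818 = 0.0212964
  π_3·p_3 = 0.37 × 0.0948067 = 0.0350785
Marginal: 0.129255 + 0.0212964 + 0.0350785 = 0.185629
Responsibility of Regime 3: 0.0350785 / 0.185629 ≈ 0.1890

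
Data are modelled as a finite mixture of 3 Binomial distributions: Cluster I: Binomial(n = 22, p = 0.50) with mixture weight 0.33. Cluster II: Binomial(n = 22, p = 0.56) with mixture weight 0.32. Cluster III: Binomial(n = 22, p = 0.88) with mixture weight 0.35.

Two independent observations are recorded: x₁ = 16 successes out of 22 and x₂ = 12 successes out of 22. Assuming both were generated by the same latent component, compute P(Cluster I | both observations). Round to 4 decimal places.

By Bayes' theorem, P(k | x) = π_k f_k(x) / Σ_j π_j f_j(x).
Since both observations come from the same component, the likelihood for component k is f_k(x₁)·f_k(x₂).
  f_I = [C(22,16)·0.50^16·0.50^6 = 74613·1.52588e-05·0.015625 = 0.0177891] × [0.154172] = 0.00274259
  f_II = [C(22,16)·0.56^16·0.44^6 = 74613·9.35424e-05·0.00725631 = 0.0506453] × [0.167282] = 0.00847205
  f_III = [C(22,16)·0.88^16·0.12^6 = 74613·0.129337·2.98598e-06 = 0.0288154] × [8.63517e-05] = 2.48826e-06
Unnormalised posteriors:
  π_I·f_I = 0.33 × 0.00274259 = 0.000905056
  π_II·f_II = 0.32 × 0.00847205 = 0.00271106
  π_III·f_III = 0.35 × 2.48826e-06 = 8.70891e-07
Denominator: 0.000905056 + 0.00271106 + 8.70891e-07 = 0.00361698
P(Cluster I | x₁,x₂) ≈ 0.2502

0.2502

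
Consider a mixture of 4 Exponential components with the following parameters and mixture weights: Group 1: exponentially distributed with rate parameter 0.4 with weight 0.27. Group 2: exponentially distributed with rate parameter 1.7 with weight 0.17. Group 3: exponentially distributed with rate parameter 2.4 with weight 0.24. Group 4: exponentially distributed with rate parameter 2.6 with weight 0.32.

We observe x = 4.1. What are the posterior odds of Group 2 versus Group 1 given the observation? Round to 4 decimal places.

0.0130

Posterior odds = (w_i f_i(x)) / (w_j f_j(x)); the normalising sum cancels.
Component likelihoods at x = 4.1:
  L_1 = 0.077592
  L_2 = 0.00159741
  L_3 = 0.000127866
  L_4 = 6.1009e-05
0.00027156 / 0.0209498 ≈ 0.0130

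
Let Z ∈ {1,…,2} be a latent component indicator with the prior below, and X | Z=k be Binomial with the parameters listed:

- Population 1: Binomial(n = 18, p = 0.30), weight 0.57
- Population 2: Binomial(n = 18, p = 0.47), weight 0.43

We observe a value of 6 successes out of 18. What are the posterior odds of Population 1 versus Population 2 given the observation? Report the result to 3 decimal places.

Only the two components matter; the odds are (π_i f_i(x)) / (π_j f_j(x)).
Component likelihoods at x = 6 successes out of 18:
  p_1 = 0.187316
  p_2 = 0.0983035
Posterior odds = (π_1·p_1) / (π_2·p_2) = (0.57·0.187316) / (0.43·0.0983035) = 0.10677 / 0.0422705 ≈ 2.526

2.526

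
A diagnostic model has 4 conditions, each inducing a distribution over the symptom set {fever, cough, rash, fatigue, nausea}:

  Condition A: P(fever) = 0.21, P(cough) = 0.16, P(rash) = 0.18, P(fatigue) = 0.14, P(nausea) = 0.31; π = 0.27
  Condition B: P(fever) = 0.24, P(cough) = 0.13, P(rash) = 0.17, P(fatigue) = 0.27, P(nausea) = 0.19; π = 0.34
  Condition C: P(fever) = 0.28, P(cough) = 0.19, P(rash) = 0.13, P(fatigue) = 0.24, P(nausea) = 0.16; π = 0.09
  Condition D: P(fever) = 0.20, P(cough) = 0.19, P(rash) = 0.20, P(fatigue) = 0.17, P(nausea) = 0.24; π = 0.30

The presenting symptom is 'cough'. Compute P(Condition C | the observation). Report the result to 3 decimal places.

0.106

The responsibility of component k is P(Z=k) f_k(x) divided by Σ_j P(Z=j) f_j(x).
Component likelihoods at x = 'cough':
  L_A = 0.16
  L_B = 0.13
  L_C = 0.19
  L_D = 0.19
Unnormalised posteriors:
  P(Z=A)·L_A = 0.27 × 0.16 = 0.0432
  P(Z=B)·L_B = 0.34 × 0.13 = 0.0442
  P(Z=C)·L_C = 0.09 × 0.19 = 0.0171
  P(Z=D)·L_D = 0.30 × 0.19 = 0.057
Denominator: 0.0432 + 0.0442 + 0.0171 + 0.057 = 0.1615
P(Condition C | x) = 0.0171 / 0.1615 ≈ 0.106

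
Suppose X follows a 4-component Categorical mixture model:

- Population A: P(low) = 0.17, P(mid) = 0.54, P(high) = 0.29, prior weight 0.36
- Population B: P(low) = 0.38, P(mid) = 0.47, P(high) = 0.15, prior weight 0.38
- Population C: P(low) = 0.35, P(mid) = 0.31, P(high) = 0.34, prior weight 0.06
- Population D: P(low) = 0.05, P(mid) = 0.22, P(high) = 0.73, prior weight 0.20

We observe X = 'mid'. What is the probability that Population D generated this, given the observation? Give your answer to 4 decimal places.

0.1010

P(component k | x) = π_k·f_k(x) / marginal(x), where marginal(x) = Σ_j π_j·f_j(x).
Component likelihoods at x = 'mid':
  p_A = P(mid | comp) = 0.54
  p_B = P(mid | comp) = 0.47
  p_C = P(mid | comp) = 0.31
  p_D = P(mid | comp) = 0.22
Weight by the priors:
  π_A·p_A = 0.36 × 0.54 = 0.1944
  π_B·p_B = 0.38 × 0.47 = 0.1786
  π_C·p_C = 0.06 × 0.31 = 0.0186
  π_D·p_D = 0.20 × 0.22 = 0.044
Normaliser: 0.1944 + 0.1786 + 0.0186 + 0.044 = 0.4356
P(Population D | data) = 0.044 / 0.4356 ≈ 0.1010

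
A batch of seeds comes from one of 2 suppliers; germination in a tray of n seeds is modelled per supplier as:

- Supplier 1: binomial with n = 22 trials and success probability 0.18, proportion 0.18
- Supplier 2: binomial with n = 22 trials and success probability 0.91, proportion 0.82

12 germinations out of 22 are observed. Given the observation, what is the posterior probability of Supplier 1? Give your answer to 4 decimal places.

0.7563

The responsibility of component k is π_k f_k(x) divided by Σ_j π_j f_j(x).
Component likelihoods at x = 12 germinations out of 22:
  L_1 = 0.000102819
  L_2 = 7.2709e-06
Unnormalised posteriors:
  π_1·L_1 = 0.18 × 0.000102819 = 1.85075e-05
  π_2·L_2 = 0.82 × 7.2709e-06 = 5.96214e-06
Normaliser: 1.85075e-05 + 5.96214e-06 = 2.44696e-05
P(Supplier 1 | the observation) = 1.85075e-05 / 2.44696e-05 ≈ 0.7563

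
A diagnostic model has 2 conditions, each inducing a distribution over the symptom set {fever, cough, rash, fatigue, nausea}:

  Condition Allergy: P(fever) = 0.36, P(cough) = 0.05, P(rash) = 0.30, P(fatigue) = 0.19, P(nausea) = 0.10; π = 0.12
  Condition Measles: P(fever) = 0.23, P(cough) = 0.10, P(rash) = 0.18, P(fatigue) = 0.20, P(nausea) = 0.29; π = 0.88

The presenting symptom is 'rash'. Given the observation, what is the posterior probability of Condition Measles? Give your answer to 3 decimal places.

Apply Bayes' rule: the posterior for each component is proportional to its prior times its likelihood at x.
Categorical probabilities:
  f_Allergy = P(rash | comp) = 0.30
  f_Measles = P(rash | comp) = 0.18
Unnormalised posteriors:
  w_Allergy·f_Allergy = 0.12 × 0.3 = 0.036
  w_Measles·f_Measles = 0.88 × 0.18 = 0.1584
Evidence: 0.036 + 0.1584 = 0.1944
P(Condition Measles | 'rash') ≈ 0.815

0.815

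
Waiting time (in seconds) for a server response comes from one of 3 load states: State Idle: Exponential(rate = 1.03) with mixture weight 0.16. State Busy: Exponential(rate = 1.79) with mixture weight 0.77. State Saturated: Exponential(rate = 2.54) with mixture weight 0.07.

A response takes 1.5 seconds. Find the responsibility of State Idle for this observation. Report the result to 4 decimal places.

By Bayes' theorem, P(k | x) = π_k f_k(x) / Σ_j π_j f_j(x).
Component likelihoods at x = 1.5 seconds:
  p_Idle = 1.03·e^(−1.03·1.5) = 1.03·e^(−1.5450) = 0.219711
  p_Busy = 1.79·e^(−1.79·1.5) = 1.79·e^(−2.6850) = 0.122116
  p_Saturated = 2.54·e^(−2.54·1.5) = 2.54·e^(−3.8100) = 0.0562564
Weight by the priors:
  π_Idle·p_Idle = 0.16 × 0.219711 = 0.0351538
  π_Busy·p_Busy = 0.77 × 0.122116 = 0.0940293
  π_Saturated·p_Saturated = 0.07 × 0.0562564 = 0.00393795
Normaliser: 0.0351538 + 0.0940293 + 0.00393795 = 0.133121
P(State Idle | the observation) = 0.0351538 / 0.133121 ≈ 0.2641

0.2641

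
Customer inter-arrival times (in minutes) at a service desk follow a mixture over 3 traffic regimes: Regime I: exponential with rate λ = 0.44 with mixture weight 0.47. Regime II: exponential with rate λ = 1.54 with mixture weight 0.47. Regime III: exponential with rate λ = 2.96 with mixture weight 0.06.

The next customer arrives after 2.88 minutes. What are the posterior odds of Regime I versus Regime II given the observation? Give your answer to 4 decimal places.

Since P(k|x) ∝ w_k f_k(x), the posterior odds are w_i f_i(x) / (w_j f_j(x)).
Evaluate each component's likelihood at the observed value:
  f_I = 0.44·e^(−0.44·2.88) = 0.44·e^(−1.2672) = 0.123912
  f_II = 1.54·e^(−1.54·2.88) = 1.54·e^(−4.4352) = 0.0182532
  f_III = 2.96·e^(−2.96·2.88) = 2.96·e^(−8.5248) = 0.000587514
Posterior odds = (w_I·f_I) / (w_II·f_II) = (0.47·0.123912) / (0.47·0.0182532) = 0.0582388 / 0.00857898 ≈ 6.7885

6.7885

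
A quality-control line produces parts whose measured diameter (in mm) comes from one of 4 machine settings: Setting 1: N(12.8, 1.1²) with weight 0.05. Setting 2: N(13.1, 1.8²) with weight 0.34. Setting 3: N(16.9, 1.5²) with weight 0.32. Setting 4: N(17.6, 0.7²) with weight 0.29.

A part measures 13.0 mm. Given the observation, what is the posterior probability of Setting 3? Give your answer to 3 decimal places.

0.030

Posterior ∝ prior × likelihood, so P(k | x) ∝ w_k f_k(x); normalise over all components.
Evaluate each component's likelihood at the observed value:
  L_1 = 0.356729
  L_2 = 0.221293
  L_3 = 0.00905531
  L_4 = 2.39109e-10
Multiply by the mixture weights:
  w_1·L_1 = 0.05 × 0.356729 = 0.0178365
  w_2·L_2 = 0.34 × 0.221293 = 0.0752396
  w_3·L_3 = 0.32 × 0.00905531 = 0.0028977
  w_4·L_4 = 0.29 × 2.39109e-10 = 6.93417e-11
Evidence: 0.0178365 + 0.0752396 + 0.0028977 + 6.93417e-11 = 0.0959737
P(Setting 3 | 13.0 mm) ≈ 0.030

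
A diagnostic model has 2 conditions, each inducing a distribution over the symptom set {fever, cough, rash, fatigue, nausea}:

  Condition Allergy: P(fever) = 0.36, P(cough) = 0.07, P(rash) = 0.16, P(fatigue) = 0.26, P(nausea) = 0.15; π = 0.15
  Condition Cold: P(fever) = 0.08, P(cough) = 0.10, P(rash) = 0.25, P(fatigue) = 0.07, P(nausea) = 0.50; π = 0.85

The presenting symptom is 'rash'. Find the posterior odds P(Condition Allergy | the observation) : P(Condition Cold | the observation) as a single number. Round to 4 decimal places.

Since P(k|x) ∝ P(Z=k) f_k(x), the posterior odds are P(Z=i) f_i(x) / (P(Z=j) f_j(x)).
Component likelihoods at x = 'rash':
  L_Allergy = P(rash | comp) = 0.16
  L_Cold = P(rash | comp) = 0.25
Posterior odds = (P(Z=Allergy)·L_Allergy) / (P(Z=Cold)·L_Cold) = (0.15·0.16) / (0.85·0.25) = 0.024 / 0.2125 ≈ 0.1129

0.1129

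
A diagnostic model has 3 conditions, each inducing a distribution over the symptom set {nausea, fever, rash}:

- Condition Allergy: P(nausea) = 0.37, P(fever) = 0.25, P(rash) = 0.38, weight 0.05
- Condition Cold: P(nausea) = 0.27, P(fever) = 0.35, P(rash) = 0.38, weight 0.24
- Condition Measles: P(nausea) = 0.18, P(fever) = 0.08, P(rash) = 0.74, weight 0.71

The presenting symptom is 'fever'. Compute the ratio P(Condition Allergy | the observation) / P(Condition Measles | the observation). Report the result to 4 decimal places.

0.2201

Posterior odds = (π_i f_i(x)) / (π_j f_j(x)); the normalising sum cancels.
Evaluate each component's likelihood at the observed value:
  f_Allergy = 0.25
  f_Cold = 0.35
  f_Measles = 0.08
Posterior odds = (π_Allergy·f_Allergy) / (π_Measles·f_Measles) = (0.05·0.25) / (0.71·0.08) = 0.0125 / 0.0568 ≈ 0.2201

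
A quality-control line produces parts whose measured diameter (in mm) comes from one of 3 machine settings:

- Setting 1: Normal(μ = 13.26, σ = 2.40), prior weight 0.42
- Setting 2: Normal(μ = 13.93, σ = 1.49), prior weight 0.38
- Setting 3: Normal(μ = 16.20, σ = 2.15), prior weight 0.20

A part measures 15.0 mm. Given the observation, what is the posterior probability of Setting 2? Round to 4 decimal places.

0.4792

Posterior ∝ prior × likelihood, so P(k | x) ∝ w_k f_k(x); normalise over all components.
Evaluate each component's likelihood at the observed value:
  f_1 = 0.127809
  f_2 = 0.206891
  f_3 = 0.158791
Multiply by the mixture weights:
  w_1·f_1 = 0.42 × 0.127809 = 0.0536797
  w_2·f_2 = 0.38 × 0.206891 = 0.0786186
  w_3·f_3 = 0.20 × 0.158791 = 0.0317582
Normaliser: 0.0536797 + 0.0786186 + 0.0317582 = 0.164056
Responsibility of Setting 2: 0.0786186 / 0.164056 ≈ 0.4792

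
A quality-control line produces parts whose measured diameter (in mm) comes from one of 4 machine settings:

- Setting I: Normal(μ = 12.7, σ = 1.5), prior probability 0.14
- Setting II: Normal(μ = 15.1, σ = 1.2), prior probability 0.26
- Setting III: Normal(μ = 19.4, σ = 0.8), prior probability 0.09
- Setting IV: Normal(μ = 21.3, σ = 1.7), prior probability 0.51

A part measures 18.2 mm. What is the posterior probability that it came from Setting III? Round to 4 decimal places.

By Bayes' theorem, P(k | x) = π_k f_k(x) / Σ_j π_j f_j(x).
Normal densities:
  p_I = 0.00032018
  p_II = 0.0118188
  p_III = 0.161897
  p_IV = 0.0445031
Prior × likelihood for each component:
  π_I·p_I = 0.14 × 0.00032018 = 4.48253e-05
  π_II·p_II = 0.26 × 0.0118188 = 0.00307288
  π_III·p_III = 0.09 × 0.161897 = 0.0145707
  π_IV·p_IV = 0.51 × 0.0445031 = 0.0226966
Marginal: 4.48253e-05 + 0.00307288 + 0.0145707 + 0.0226966 = 0.040385
P(Setting III | data) = 0.0145707 / 0.040385 ≈ 0.3608

0.3608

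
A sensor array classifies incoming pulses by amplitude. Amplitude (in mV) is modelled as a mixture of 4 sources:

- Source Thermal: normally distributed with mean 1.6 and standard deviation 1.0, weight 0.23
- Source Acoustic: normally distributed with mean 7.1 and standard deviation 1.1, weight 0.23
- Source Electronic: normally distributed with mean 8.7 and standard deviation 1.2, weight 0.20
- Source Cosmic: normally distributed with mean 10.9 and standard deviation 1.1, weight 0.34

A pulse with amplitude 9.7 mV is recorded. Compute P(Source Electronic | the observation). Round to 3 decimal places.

The responsibility of component k is w_k f_k(x) divided by Σ_j w_j f_j(x).
Normal densities:
  f_Thermal = 2.25881e-15
  f_Acoustic = 0.0222006
  f_Electronic = 0.234927
  f_Cosmic = 0.20003
Prior × likelihood for each component:
  w_Thermal·f_Thermal = 0.23 × 2.25881e-15 = 5.19526e-16
  w_Acoustic·f_Acoustic = 0.23 × 0.0222006 = 0.00510613
  w_Electronic·f_Electronic = 0.20 × 0.234927 = 0.0469853
  w_Cosmic·f_Cosmic = 0.34 × 0.20003 = 0.0680101
Normaliser: 5.19526e-16 + 0.00510613 + 0.0469853 + 0.0680101 = 0.120102
P(Source Electronic | 9.7 mV) = 0.0469853 / 0.120102 ≈ 0.391

0.391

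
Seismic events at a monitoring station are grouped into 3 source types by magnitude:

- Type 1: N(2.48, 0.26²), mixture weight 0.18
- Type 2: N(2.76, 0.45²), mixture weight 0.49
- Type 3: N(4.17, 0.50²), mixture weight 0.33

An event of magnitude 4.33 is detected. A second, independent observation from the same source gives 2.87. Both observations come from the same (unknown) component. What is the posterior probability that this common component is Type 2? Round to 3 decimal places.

The responsibility of component k is π_k f_k(x) divided by Σ_j π_j f_j(x).
Since both observations come from the same component, the likelihood for component k is f_k(x₁)·f_k(x₂).
  L_1 = [(1/(0.26·√(2π)))·exp(−(4.33−2.48)²/(2·0.26²)) = 1.534393·exp(-25.31435) = 1.55616e-11] × [0.498145] = 7.75193e-12
  L_2 = [(1/(0.45·√(2π)))·exp(−(4.33−2.76)²/(2·0.45²)) = 0.886538·exp(-6.08617) = 0.00201607] × [0.860443] = 0.00173472
  L_3 = [(1/(0.50·√(2π)))·exp(−(4.33−4.17)²/(2·0.50²)) = 0.797885·exp(-0.05120) = 0.758061] × [0.0271659] = 0.0205934
Unnormalised posteriors:
  π_1·L_1 = 0.18 × 7.75193e-12 = 1.39535e-12
  π_2·L_2 = 0.49 × 0.00173472 = 0.000850011
  π_3·L_3 = 0.33 × 0.0205934 = 0.00679584
Marginal: 1.39535e-12 + 0.000850011 + 0.00679584 = 0.00764585
So the posterior for Type 2 is 0.000850011 / 0.00764585 ≈ 0.111.

0.111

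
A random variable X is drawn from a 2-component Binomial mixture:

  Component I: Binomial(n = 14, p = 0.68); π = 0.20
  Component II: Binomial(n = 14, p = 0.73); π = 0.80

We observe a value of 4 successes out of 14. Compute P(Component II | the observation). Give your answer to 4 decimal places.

0.4928

P(component k | x) = w_k·f_k(x) / marginal(x), where marginal(x) = Σ_j w_j·f_j(x).
Component likelihoods at x = 4 successes out of 14:
  f_I = C(14,4)·0.68^4·0.32^10 = 1001·0.213814·1.1259e-05 = 0.00240974
  f_II = C(14,4)·0.73^4·0.27^10 = 1001·0.283982·2.05891e-06 = 0.000585279
Prior × likelihood for each component:
  w_I·f_I = 0.20 × 0.00240974 = 0.000481947
  w_II·f_II = 0.80 × 0.000585279 = 0.000468223
Marginal: 0.000481947 + 0.000468223 = 0.000950171
P(Component II | the observation) ≈ 0.4928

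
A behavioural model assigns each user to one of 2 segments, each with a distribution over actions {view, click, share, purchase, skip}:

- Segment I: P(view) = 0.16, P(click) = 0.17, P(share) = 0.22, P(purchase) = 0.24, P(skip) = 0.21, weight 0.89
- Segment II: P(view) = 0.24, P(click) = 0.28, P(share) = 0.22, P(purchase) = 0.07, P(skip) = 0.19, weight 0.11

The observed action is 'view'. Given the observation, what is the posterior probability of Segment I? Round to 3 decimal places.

0.844

By Bayes' theorem, P(k | x) = π_k f_k(x) / Σ_j π_j f_j(x).
Evaluate each component's likelihood at the observed value:
  L_I = P(view | comp) = 0.16
  L_II = P(view | comp) = 0.24
Multiply by the mixture weights:
  π_I·L_I = 0.89 × 0.16 = 0.1424
  π_II·L_II = 0.11 × 0.24 = 0.0264
Denominator: 0.1424 + 0.0264 = 0.1688
Responsibility of Segment I: 0.1424 / 0.1688 ≈ 0.844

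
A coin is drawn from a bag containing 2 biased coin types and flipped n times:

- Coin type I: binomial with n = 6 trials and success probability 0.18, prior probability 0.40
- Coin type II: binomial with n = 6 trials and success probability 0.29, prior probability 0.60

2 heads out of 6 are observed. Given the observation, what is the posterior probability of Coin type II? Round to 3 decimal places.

0.686

By Bayes' theorem, P(k | x) = w_k f_k(x) / Σ_j w_j f_j(x).
Binomial probabilities:
  p_I = C(6,2)·0.18^2·0.82^4 = 15·0.0324·0.452122 = 0.219731
  p_II = C(6,2)·0.29^2·0.71^4 = 15·0.0841·0.254117 = 0.320568
Multiply by the mixture weights:
  w_I·p_I = 0.40 × 0.219731 = 0.0878925
  w_II·p_II = 0.60 × 0.320568 = 0.192341
Marginal: 0.0878925 + 0.192341 = 0.280233
So the posterior for Coin type II is 0.192341 / 0.280233 ≈ 0.686.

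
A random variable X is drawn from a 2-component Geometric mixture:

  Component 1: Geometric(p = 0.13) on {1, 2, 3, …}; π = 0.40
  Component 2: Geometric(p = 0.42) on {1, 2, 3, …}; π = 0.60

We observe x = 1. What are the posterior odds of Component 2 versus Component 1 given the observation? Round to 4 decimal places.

Since P(k|x) ∝ w_k f_k(x), the posterior odds are w_i f_i(x) / (w_j f_j(x)).
Geometric probabilities:
  L_1 = 0.13·(1−0.13)^0 = 0.13·1 = 0.13
  L_2 = 0.42·(1−0.42)^0 = 0.42·1 = 0.42
0.252 / 0.052 ≈ 4.8462

4.8462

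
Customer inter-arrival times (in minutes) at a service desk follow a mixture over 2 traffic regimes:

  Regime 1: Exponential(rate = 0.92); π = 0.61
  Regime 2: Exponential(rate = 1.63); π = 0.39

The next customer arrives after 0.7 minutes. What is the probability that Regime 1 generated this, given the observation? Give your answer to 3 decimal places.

0.592

P(component k | x) = π_k·f_k(x) / marginal(x), where marginal(x) = Σ_j π_j·f_j(x).
Evaluate each component's likelihood at the observed value:
  f_1 = 0.92·e^(−0.92·0.7) = 0.92·e^(−0.6440) = 0.483172
  f_2 = 1.63·e^(−1.63·0.7) = 1.63·e^(−1.1410) = 0.520784
Weight by the priors:
  π_1·f_1 = 0.61 × 0.483172 = 0.294735
  π_2·f_2 = 0.39 × 0.520784 = 0.203106
Marginal: 0.294735 + 0.203106 = 0.497841
P(Regime 1 | the observation) = 0.294735 / 0.497841 ≈ 0.592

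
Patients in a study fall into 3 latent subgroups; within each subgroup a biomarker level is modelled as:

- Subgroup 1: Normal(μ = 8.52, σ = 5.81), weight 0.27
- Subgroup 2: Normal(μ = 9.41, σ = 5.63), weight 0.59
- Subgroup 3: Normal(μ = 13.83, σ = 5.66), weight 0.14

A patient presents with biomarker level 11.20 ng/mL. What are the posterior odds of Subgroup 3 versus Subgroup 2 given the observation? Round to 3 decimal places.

0.223

Only the two components matter; the odds are (P(Z=i) f_i(x)) / (P(Z=j) f_j(x)).
Evaluate each component's likelihood at the observed value:
  p_1 = (1/(5.81·√(2π)))·exp(−(11.20−8.52)²/(2·5.81²)) = 0.068665·exp(-0.10639) = 0.0617349
  p_2 = (1/(5.63·√(2π)))·exp(−(11.20−9.41)²/(2·5.63²)) = 0.070860·exp(-0.05054) = 0.0673676
  p_3 = (1/(5.66·√(2π)))·exp(−(11.20−13.83)²/(2·5.66²)) = 0.070485·exp(-0.10796) = 0.0632716
Posterior odds = (P(Z=3)·p_3) / (P(Z=2)·p_2) = (0.14·0.0632716) / (0.59·0.0673676) = 0.00885802 / 0.0397469 ≈ 0.223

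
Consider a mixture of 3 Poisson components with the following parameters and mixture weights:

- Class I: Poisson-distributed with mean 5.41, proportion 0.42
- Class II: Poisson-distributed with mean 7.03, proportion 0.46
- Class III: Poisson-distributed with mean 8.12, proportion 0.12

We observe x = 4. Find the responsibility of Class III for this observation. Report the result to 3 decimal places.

0.056

P(component k | x) = P(Z=k)·f_k(x) / marginal(x), where marginal(x) = Σ_j P(Z=j)·f_j(x).
Component likelihoods at x = 4:
  p_I = 0.159604
  p_II = 0.0900575
  p_III = 0.0538942
Prior × likelihood for each component:
  P(Z=I)·p_I = 0.42 × 0.159604 = 0.0670338
  P(Z=II)·p_II = 0.46 × 0.0900575 = 0.0414264
  P(Z=III)·p_III = 0.12 × 0.0538942 = 0.0064673
Marginal: 0.0670338 + 0.0414264 + 0.0064673 = 0.114928
So the posterior for Class III is 0.0064673 / 0.114928 ≈ 0.056.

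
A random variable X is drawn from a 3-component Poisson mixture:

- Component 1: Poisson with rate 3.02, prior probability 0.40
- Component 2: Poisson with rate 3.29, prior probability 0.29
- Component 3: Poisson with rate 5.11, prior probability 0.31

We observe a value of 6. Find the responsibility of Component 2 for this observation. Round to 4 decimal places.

0.2216

By Bayes' theorem, P(k | x) = w_k f_k(x) / Σ_j w_j f_j(x).
Component likelihoods at x = 6:
  p_1 = e^(−3.02)·3.02^6/6! = 0.0514209
  p_2 = e^(−3.29)·3.29^6/6! = 0.0656166
  p_3 = e^(−5.11)·5.11^6/6! = 0.149262
Prior × likelihood for each component:
  w_1·p_1 = 0.40 × 0.0514209 = 0.0205684
  w_2·p_2 = 0.29 × 0.0656166 = 0.0190288
  w_3·p_3 = 0.31 × 0.149262 = 0.0462711
Normaliser: 0.0205684 + 0.0190288 + 0.0462711 = 0.0858683
So the posterior for Component 2 is 0.0190288 / 0.0858683 ≈ 0.2216.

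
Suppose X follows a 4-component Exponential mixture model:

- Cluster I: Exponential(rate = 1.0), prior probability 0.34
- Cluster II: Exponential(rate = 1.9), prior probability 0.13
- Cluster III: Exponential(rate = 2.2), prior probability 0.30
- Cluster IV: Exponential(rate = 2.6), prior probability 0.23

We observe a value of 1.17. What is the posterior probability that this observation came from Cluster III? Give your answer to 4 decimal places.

0.2383

By Bayes' theorem, P(k | x) = π_k f_k(x) / Σ_j π_j f_j(x).
Exponential densities:
  p_I = 1.0·e^(−1.0·1.17) = 1.0·e^(−1.1700) = 0.310367
  p_II = 1.9·e^(−1.9·1.17) = 1.9·e^(−2.2230) = 0.205739
  p_III = 2.2·e^(−2.2·1.17) = 2.2·e^(−2.5740) = 0.167706
  p_IV = 2.6·e^(−2.6·1.17) = 2.6·e^(−3.0420) = 0.124122
Prior × likelihood for each component:
  π_I·p_I = 0.34 × 0.310367 = 0.105525
  π_II·p_II = 0.13 × 0.205739 = 0.0267461
  π_III·p_III = 0.30 × 0.167706 = 0.0503118
  π_IV·p_IV = 0.23 × 0.124122 = 0.0285481
Normaliser: 0.105525 + 0.0267461 + 0.0503118 + 0.0285481 = 0.211131
P(Cluster III | 1.17) ≈ 0.2383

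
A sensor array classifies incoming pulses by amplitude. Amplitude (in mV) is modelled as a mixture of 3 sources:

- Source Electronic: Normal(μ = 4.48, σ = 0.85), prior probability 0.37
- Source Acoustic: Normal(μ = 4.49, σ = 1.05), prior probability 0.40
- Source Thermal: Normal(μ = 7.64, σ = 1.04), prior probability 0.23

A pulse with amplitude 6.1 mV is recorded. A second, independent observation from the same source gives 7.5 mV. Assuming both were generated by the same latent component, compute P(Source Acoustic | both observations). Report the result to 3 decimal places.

Apply Bayes' rule: the posterior for each component is proportional to its prior times its likelihood at x.
Since both observations come from the same component, the likelihood for component k is f_k(x₁)·f_k(x₂).
  L_Electronic = [0.0763358] × [0.000851837] = 6.50257e-05
  L_Acoustic = [0.117269] × [0.00624098] = 0.000731874
  L_Thermal = [0.128157] × [0.380138] = 0.0487175
Weight by the priors:
  π_Electronic·L_Electronic = 0.37 × 6.50257e-05 = 2.40595e-05
  π_Acoustic·L_Acoustic = 0.40 × 0.000731874 = 0.00029275
  π_Thermal·L_Thermal = 0.23 × 0.0487175 = 0.011205
Normaliser: 2.40595e-05 + 0.00029275 + 0.011205 = 0.0115218
So the posterior for Source Acoustic is 0.00029275 / 0.0115218 ≈ 0.025.

0.025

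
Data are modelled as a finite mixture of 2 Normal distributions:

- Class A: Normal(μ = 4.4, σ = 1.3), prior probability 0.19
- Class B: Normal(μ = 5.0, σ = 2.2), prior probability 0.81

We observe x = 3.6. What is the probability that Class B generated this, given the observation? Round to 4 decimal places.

Apply Bayes' rule: the posterior for each component is proportional to its prior times its likelihood at x.
Component likelihoods at x = 3.6:
  p_A = 0.253941
  p_B = 0.148099
Weight by the priors:
  π_A·p_A = 0.19 × 0.253941 = 0.0482489
  π_B·p_B = 0.81 × 0.148099 = 0.11996
Sum: 0.0482489 + 0.11996 = 0.168209
Responsibility of Class B: 0.11996 / 0.168209 ≈ 0.7132

0.7132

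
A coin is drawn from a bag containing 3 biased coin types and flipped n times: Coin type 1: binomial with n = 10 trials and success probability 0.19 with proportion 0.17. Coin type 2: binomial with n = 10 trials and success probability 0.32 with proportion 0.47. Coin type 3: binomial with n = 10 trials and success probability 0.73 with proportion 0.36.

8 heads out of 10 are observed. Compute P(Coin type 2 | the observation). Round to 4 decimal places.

P(component k | x) = π_k·f_k(x) / marginal(x), where marginal(x) = Σ_j π_j·f_j(x).
Component likelihoods at x = 8 heads out of 10:
  p_1 = C(10,8)·0.19^8·0.81^2 = 45·1.69836e-06·0.6561 = 5.01431e-05
  p_2 = C(10,8)·0.32^8·0.68^2 = 45·0.000109951·0.4624 = 0.00228786
  p_3 = C(10,8)·0.73^8·0.27^2 = 45·0.080646·0.0729 = 0.264559
Multiply by the mixture weights:
  π_1·p_1 = 0.17 × 5.01431e-05 = 8.52433e-06
  π_2·p_2 = 0.47 × 0.00228786 = 0.0010753
  π_3·p_3 = 0.36 × 0.264559 = 0.0952413
Marginal: 8.52433e-06 + 0.0010753 + 0.0952413 = 0.0963251
P(Coin type 2 | data) = 0.0010753 / 0.0963251 ≈ 0.0112

0.0112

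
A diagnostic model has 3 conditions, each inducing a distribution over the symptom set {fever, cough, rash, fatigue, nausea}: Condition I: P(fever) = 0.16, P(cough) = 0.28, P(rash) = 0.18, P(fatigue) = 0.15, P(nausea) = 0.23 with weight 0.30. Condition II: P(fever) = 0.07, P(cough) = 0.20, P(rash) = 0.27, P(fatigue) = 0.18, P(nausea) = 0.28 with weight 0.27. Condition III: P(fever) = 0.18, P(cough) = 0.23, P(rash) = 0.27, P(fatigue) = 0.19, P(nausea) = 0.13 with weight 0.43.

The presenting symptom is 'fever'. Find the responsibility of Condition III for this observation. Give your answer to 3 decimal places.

0.536

P(component k | x) = π_k·f_k(x) / marginal(x), where marginal(x) = Σ_j π_j·f_j(x).
Component likelihoods at x = 'fever':
  f_I = P(fever | comp) = 0.16
  f_II = P(fever | comp) = 0.07
  f_III = P(fever | comp) = 0.18
Weight by the priors:
  π_I·f_I = 0.30 × 0.16 = 0.048
  π_II·f_II = 0.27 × 0.07 = 0.0189
  π_III·f_III = 0.43 × 0.18 = 0.0774
Sum: 0.048 + 0.0189 + 0.0774 = 0.1443
P(Condition III | 'fever') ≈ 0.536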